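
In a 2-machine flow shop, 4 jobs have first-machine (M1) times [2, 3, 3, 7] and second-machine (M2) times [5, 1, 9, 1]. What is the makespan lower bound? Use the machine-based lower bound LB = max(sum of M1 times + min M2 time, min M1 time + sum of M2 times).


LB1 = sum(M1 times) + min(M2 times) = 15 + 1 = 16
LB2 = min(M1 times) + sum(M2 times) = 2 + 16 = 18
Lower bound = max(LB1, LB2) = max(16, 18) = 18

18


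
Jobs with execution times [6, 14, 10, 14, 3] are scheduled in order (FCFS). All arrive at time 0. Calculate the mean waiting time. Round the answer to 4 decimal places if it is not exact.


FCFS order (as given): [6, 14, 10, 14, 3]
Waiting times:
  Job 1: wait = 0
  Job 2: wait = 6
  Job 3: wait = 20
  Job 4: wait = 30
  Job 5: wait = 44
Sum of waiting times = 100
Average waiting time = 100/5 = 20.0

20.0


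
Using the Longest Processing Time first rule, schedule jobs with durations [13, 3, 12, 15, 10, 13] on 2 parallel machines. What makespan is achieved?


Sort jobs in decreasing order (LPT): [15, 13, 13, 12, 10, 3]
Assign each job to the least loaded machine:
  Machine 1: jobs [15, 12, 3], load = 30
  Machine 2: jobs [13, 13, 10], load = 36
Makespan = max load = 36

36


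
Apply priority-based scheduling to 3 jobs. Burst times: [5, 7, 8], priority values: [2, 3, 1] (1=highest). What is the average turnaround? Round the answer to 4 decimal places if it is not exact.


Sort by priority (ascending = highest first):
Order: [(1, 8), (2, 5), (3, 7)]
Completion times:
  Priority 1, burst=8, C=8
  Priority 2, burst=5, C=13
  Priority 3, burst=7, C=20
Average turnaround = 41/3 = 13.6667

13.6667


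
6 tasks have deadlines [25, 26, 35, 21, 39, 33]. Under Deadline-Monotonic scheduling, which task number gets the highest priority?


Sort tasks by relative deadline (ascending):
  Task 4: deadline = 21
  Task 1: deadline = 25
  Task 2: deadline = 26
  Task 6: deadline = 33
  Task 3: deadline = 35
  Task 5: deadline = 39
Priority order (highest first): [4, 1, 2, 6, 3, 5]
Highest priority task = 4

4


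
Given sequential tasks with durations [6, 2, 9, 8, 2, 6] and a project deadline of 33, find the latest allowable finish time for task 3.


LF(activity 3) = deadline - sum of successor durations
Successors: activities 4 through 6 with durations [8, 2, 6]
Sum of successor durations = 16
LF = 33 - 16 = 17

17


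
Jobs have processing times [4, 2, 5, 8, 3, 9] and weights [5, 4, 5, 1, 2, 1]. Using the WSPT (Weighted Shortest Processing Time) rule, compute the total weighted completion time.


Compute p/w ratios and sort ascending (WSPT): [(2, 4), (4, 5), (5, 5), (3, 2), (8, 1), (9, 1)]
Compute weighted completion times:
  Job (p=2,w=4): C=2, w*C=4*2=8
  Job (p=4,w=5): C=6, w*C=5*6=30
  Job (p=5,w=5): C=11, w*C=5*11=55
  Job (p=3,w=2): C=14, w*C=2*14=28
  Job (p=8,w=1): C=22, w*C=1*22=22
  Job (p=9,w=1): C=31, w*C=1*31=31
Total weighted completion time = 174

174


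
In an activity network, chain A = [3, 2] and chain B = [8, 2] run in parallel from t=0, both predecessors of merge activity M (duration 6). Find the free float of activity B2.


ES(B2) = sum of predecessors on chain B = 8
EF(B2) = ES + duration = 8 + 2 = 10
Successor of B2 is M. ES(M) = max(sum(A), sum(B)) = max(5, 10) = 10
Free float = ES(successor) - EF(current) = 10 - 10 = 0

0


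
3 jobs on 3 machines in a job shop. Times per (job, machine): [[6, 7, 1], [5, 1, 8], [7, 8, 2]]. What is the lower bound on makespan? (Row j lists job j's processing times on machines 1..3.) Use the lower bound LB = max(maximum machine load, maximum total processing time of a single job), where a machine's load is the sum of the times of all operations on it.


Machine loads:
  Machine 1: 6 + 5 + 7 = 18
  Machine 2: 7 + 1 + 8 = 16
  Machine 3: 1 + 8 + 2 = 11
Max machine load = 18
Job totals:
  Job 1: 14
  Job 2: 14
  Job 3: 17
Max job total = 17
Lower bound = max(18, 17) = 18

18


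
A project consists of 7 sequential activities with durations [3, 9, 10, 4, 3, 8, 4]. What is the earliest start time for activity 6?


Activity 6 starts after activities 1 through 5 complete.
Predecessor durations: [3, 9, 10, 4, 3]
ES = 3 + 9 + 10 + 4 + 3 = 29

29


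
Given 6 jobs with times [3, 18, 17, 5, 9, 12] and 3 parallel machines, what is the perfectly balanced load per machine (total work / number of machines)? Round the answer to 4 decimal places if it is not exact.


Total processing time = 3 + 18 + 17 + 5 + 9 + 12 = 64
Number of machines = 3
Ideal balanced load = 64 / 3 = 21.3333

21.3333


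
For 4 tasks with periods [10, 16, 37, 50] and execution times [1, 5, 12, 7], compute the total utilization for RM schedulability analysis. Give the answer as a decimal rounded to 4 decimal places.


Compute individual utilizations (exact fractions):
  Task 1: C/T = 1/10 (approx. 0.1)
  Task 2: C/T = 5/16 (approx. 0.3125)
  Task 3: C/T = 12/37 (approx. 0.3243)
  Task 4: C/T = 7/50 (approx. 0.14)
Total utilization U = 1/10 + 5/16 + 12/37 + 7/50 = 12977/14800
Rounded to 4 decimal places: U = 0.8768
RM (Liu & Layland) bound for 4 tasks = 0.756828; compare with U = 12977/14800 (approx. 0.876824)
bound < U <= 1, so the RM sufficient condition is not met (inconclusive; an exact test such as response-time analysis is needed).

0.8768


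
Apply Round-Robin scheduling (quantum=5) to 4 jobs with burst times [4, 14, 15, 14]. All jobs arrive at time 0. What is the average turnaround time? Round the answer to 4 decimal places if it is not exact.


Time quantum = 5
Execution trace:
  J1 runs 4 units, time = 4
  J2 runs 5 units, time = 9
  J3 runs 5 units, time = 14
  J4 runs 5 units, time = 19
  J2 runs 5 units, time = 24
  J3 runs 5 units, time = 29
  J4 runs 5 units, time = 34
  J2 runs 4 units, time = 38
  J3 runs 5 units, time = 43
  J4 runs 4 units, time = 47
Finish times: [4, 38, 43, 47]
Average turnaround = 132/4 = 33.0

33.0


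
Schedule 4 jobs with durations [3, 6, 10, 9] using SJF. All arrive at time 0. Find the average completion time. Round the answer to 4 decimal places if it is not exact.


SJF order (ascending): [3, 6, 9, 10]
Completion times:
  Job 1: burst=3, C=3
  Job 2: burst=6, C=9
  Job 3: burst=9, C=18
  Job 4: burst=10, C=28
Average completion = 58/4 = 14.5

14.5


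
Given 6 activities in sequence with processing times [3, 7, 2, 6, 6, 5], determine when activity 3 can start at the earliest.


Activity 3 starts after activities 1 through 2 complete.
Predecessor durations: [3, 7]
ES = 3 + 7 = 10

10


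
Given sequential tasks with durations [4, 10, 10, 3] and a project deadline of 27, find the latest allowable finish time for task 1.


LF(activity 1) = deadline - sum of successor durations
Successors: activities 2 through 4 with durations [10, 10, 3]
Sum of successor durations = 23
LF = 27 - 23 = 4

4


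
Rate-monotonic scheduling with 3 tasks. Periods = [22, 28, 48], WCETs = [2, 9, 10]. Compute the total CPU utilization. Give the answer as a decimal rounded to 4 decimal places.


Compute individual utilizations (exact fractions):
  Task 1: C/T = 2/22 = 1/11 (approx. 0.0909)
  Task 2: C/T = 9/28 (approx. 0.3214)
  Task 3: C/T = 10/48 = 5/24 (approx. 0.2083)
Total utilization U = 1/11 + 9/28 + 5/24 = 1147/1848
Rounded to 4 decimal places: U = 0.6207
RM (Liu & Layland) bound for 3 tasks = 0.779763; compare with U = 1147/1848 (approx. 0.620671)
U <= bound, so schedulable by RM sufficient condition.

0.6207


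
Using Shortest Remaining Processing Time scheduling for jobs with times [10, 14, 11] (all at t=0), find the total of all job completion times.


Since all jobs arrive at t=0, SRPT equals SPT ordering.
SPT order: [10, 11, 14]
Completion times:
  Job 1: p=10, C=10
  Job 2: p=11, C=21
  Job 3: p=14, C=35
Total completion time = 10 + 21 + 35 = 66

66


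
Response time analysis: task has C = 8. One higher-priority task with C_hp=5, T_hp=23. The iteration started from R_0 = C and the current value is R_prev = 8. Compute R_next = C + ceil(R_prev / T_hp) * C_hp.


R_next = C + ceil(R_prev / T_hp) * C_hp
ceil(8 / 23) = ceil(0.3478) = 1
Interference = 1 * 5 = 5
R_next = 8 + 5 = 13

13


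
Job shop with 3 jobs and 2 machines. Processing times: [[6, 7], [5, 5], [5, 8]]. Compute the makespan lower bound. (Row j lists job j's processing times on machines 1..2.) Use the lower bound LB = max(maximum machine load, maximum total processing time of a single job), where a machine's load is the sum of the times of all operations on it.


Machine loads:
  Machine 1: 6 + 5 + 5 = 16
  Machine 2: 7 + 5 + 8 = 20
Max machine load = 20
Job totals:
  Job 1: 13
  Job 2: 10
  Job 3: 13
Max job total = 13
Lower bound = max(20, 13) = 20

20


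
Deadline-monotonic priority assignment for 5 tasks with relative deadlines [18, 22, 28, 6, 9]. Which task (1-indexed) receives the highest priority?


Sort tasks by relative deadline (ascending):
  Task 4: deadline = 6
  Task 5: deadline = 9
  Task 1: deadline = 18
  Task 2: deadline = 22
  Task 3: deadline = 28
Priority order (highest first): [4, 5, 1, 2, 3]
Highest priority task = 4

4


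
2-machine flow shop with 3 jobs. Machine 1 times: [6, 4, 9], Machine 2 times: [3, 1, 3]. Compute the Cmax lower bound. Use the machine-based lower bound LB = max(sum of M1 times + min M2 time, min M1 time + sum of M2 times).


LB1 = sum(M1 times) + min(M2 times) = 19 + 1 = 20
LB2 = min(M1 times) + sum(M2 times) = 4 + 7 = 11
Lower bound = max(LB1, LB2) = max(20, 11) = 20

20


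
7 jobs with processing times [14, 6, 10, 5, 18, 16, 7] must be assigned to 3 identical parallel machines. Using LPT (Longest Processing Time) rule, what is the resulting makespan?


Sort jobs in decreasing order (LPT): [18, 16, 14, 10, 7, 6, 5]
Assign each job to the least loaded machine:
  Machine 1: jobs [18, 6], load = 24
  Machine 2: jobs [16, 7, 5], load = 28
  Machine 3: jobs [14, 10], load = 24
Makespan = max load = 28

28


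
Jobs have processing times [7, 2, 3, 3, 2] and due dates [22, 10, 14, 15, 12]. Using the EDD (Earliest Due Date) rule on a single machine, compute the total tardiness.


Sort by due date (EDD order): [(2, 10), (2, 12), (3, 14), (3, 15), (7, 22)]
Compute completion times and tardiness:
  Job 1: p=2, d=10, C=2, tardiness=max(0,2-10)=0
  Job 2: p=2, d=12, C=4, tardiness=max(0,4-12)=0
  Job 3: p=3, d=14, C=7, tardiness=max(0,7-14)=0
  Job 4: p=3, d=15, C=10, tardiness=max(0,10-15)=0
  Job 5: p=7, d=22, C=17, tardiness=max(0,17-22)=0
Total tardiness = 0

0


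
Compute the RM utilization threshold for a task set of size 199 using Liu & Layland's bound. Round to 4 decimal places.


Compute 2^(1/199) = 1.0034892249
Subtract 1: 1.0034892249 - 1 = 0.0034892249
Multiply by n: 199 * 0.0034892249 = 0.6943557551
Round to 4 dp: 0.6944

0.6944


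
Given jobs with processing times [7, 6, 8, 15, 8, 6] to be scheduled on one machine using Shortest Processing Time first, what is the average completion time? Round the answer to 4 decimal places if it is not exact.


Sort jobs by processing time (SPT order): [6, 6, 7, 8, 8, 15]
Compute completion times sequentially:
  Job 1: processing = 6, completes at 6
  Job 2: processing = 6, completes at 12
  Job 3: processing = 7, completes at 19
  Job 4: processing = 8, completes at 27
  Job 5: processing = 8, completes at 35
  Job 6: processing = 15, completes at 50
Sum of completion times = 149
Average completion time = 149/6 = 24.8333

24.8333


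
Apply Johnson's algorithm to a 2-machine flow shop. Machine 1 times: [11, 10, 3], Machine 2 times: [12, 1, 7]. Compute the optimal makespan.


Apply Johnson's rule:
  Group 1 (a <= b): [(3, 3, 7), (1, 11, 12)]
  Group 2 (a > b): [(2, 10, 1)]
Optimal job order: [3, 1, 2]
Schedule:
  Job 3: M1 done at 3, M2 done at 10
  Job 1: M1 done at 14, M2 done at 26
  Job 2: M1 done at 24, M2 done at 27
Makespan = 27

27


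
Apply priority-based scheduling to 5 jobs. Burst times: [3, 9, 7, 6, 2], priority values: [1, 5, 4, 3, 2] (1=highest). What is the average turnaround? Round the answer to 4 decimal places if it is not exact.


Sort by priority (ascending = highest first):
Order: [(1, 3), (2, 2), (3, 6), (4, 7), (5, 9)]
Completion times:
  Priority 1, burst=3, C=3
  Priority 2, burst=2, C=5
  Priority 3, burst=6, C=11
  Priority 4, burst=7, C=18
  Priority 5, burst=9, C=27
Average turnaround = 64/5 = 12.8

12.8


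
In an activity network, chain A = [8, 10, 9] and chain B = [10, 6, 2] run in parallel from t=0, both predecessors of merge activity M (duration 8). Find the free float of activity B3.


ES(B3) = sum of predecessors on chain B = 16
EF(B3) = ES + duration = 16 + 2 = 18
Successor of B3 is M. ES(M) = max(sum(A), sum(B)) = max(27, 18) = 27
Free float = ES(successor) - EF(current) = 27 - 18 = 9

9


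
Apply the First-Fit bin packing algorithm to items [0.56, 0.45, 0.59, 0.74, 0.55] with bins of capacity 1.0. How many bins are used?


Place items sequentially using First-Fit:
  Item 0.56 -> new Bin 1
  Item 0.45 -> new Bin 2
  Item 0.59 -> new Bin 3
  Item 0.74 -> new Bin 4
  Item 0.55 -> Bin 2 (now 1.0)
Total bins used = 4

4


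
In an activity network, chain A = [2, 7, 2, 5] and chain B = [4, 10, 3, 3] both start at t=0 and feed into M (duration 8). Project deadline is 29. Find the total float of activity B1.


Forward pass: ES(B1) = sum of predecessors on chain B = 0
EF = ES + duration = 0 + 4 = 4
Backward pass: LF(M) = deadline = 29; LS(M) = 29 - 8 = 21
LF(B1) = LS(M) - sum(successors on chain B) = 21 - 16 = 5
LS = LF - duration = 5 - 4 = 1
Total float = LS - ES = 1 - 0 = 1

1


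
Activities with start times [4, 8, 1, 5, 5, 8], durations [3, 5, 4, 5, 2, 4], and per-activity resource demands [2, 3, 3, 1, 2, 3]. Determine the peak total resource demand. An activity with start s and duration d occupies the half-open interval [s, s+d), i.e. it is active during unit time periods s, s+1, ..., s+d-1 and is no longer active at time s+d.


Each activity i is active on [start_i, start_i + duration_i).
Compute total resource usage per time slot:
  t=0: active resources = [], total = 0
  t=1: active resources = [3], total = 3
  t=2: active resources = [3], total = 3
  t=3: active resources = [3], total = 3
  t=4: active resources = [2, 3], total = 5
  t=5: active resources = [2, 1, 2], total = 5
  t=6: active resources = [2, 1, 2], total = 5
  t=7: active resources = [1], total = 1
  t=8: active resources = [3, 1, 3], total = 7
  t=9: active resources = [3, 1, 3], total = 7
  t=10: active resources = [3, 3], total = 6
  t=11: active resources = [3, 3], total = 6
  t=12: active resources = [3], total = 3
Peak resource demand = 7

7


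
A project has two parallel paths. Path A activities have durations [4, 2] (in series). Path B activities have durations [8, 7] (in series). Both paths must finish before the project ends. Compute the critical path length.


Path A total = 4 + 2 = 6
Path B total = 8 + 7 = 15
Critical path = longest path = max(6, 15) = 15

15


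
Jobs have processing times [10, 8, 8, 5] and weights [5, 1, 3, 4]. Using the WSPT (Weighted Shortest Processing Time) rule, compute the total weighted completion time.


Compute p/w ratios and sort ascending (WSPT): [(5, 4), (10, 5), (8, 3), (8, 1)]
Compute weighted completion times:
  Job (p=5,w=4): C=5, w*C=4*5=20
  Job (p=10,w=5): C=15, w*C=5*15=75
  Job (p=8,w=3): C=23, w*C=3*23=69
  Job (p=8,w=1): C=31, w*C=1*31=31
Total weighted completion time = 195

195


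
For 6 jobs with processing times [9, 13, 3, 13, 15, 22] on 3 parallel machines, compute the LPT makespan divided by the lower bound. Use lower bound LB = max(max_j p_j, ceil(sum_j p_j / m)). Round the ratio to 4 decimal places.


LPT order: [22, 15, 13, 13, 9, 3]
Machine loads after assignment: [25, 24, 26]
LPT makespan = 26
Lower bound = max(max_job, ceil(total/3)) = max(22, 25) = 25
Ratio = 26 / 25 = 1.04

1.04


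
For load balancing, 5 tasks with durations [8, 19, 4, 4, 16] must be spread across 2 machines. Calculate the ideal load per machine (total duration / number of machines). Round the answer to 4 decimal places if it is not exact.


Total processing time = 8 + 19 + 4 + 4 + 16 = 51
Number of machines = 2
Ideal balanced load = 51 / 2 = 25.5

25.5


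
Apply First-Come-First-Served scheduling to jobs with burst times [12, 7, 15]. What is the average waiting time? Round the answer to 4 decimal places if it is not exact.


FCFS order (as given): [12, 7, 15]
Waiting times:
  Job 1: wait = 0
  Job 2: wait = 12
  Job 3: wait = 19
Sum of waiting times = 31
Average waiting time = 31/3 = 10.3333

10.3333


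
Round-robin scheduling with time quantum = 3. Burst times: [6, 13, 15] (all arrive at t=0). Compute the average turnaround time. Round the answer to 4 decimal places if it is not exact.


Time quantum = 3
Execution trace:
  J1 runs 3 units, time = 3
  J2 runs 3 units, time = 6
  J3 runs 3 units, time = 9
  J1 runs 3 units, time = 12
  J2 runs 3 units, time = 15
  J3 runs 3 units, time = 18
  J2 runs 3 units, time = 21
  J3 runs 3 units, time = 24
  J2 runs 3 units, time = 27
  J3 runs 3 units, time = 30
  J2 runs 1 units, time = 31
  J3 runs 3 units, time = 34
Finish times: [12, 31, 34]
Average turnaround = 77/3 = 25.6667

25.6667


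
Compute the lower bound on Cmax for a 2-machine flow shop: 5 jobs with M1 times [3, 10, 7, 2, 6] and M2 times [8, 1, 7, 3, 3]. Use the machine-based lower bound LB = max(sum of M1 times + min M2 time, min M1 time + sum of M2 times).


LB1 = sum(M1 times) + min(M2 times) = 28 + 1 = 29
LB2 = min(M1 times) + sum(M2 times) = 2 + 22 = 24
Lower bound = max(LB1, LB2) = max(29, 24) = 29

29


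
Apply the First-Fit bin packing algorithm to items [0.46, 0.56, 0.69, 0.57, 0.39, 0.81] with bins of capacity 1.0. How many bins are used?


Place items sequentially using First-Fit:
  Item 0.46 -> new Bin 1
  Item 0.56 -> new Bin 2
  Item 0.69 -> new Bin 3
  Item 0.57 -> new Bin 4
  Item 0.39 -> Bin 1 (now 0.85)
  Item 0.81 -> new Bin 5
Total bins used = 5

5


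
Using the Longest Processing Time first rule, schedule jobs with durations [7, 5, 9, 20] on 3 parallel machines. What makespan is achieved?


Sort jobs in decreasing order (LPT): [20, 9, 7, 5]
Assign each job to the least loaded machine:
  Machine 1: jobs [20], load = 20
  Machine 2: jobs [9], load = 9
  Machine 3: jobs [7, 5], load = 12
Makespan = max load = 20

20


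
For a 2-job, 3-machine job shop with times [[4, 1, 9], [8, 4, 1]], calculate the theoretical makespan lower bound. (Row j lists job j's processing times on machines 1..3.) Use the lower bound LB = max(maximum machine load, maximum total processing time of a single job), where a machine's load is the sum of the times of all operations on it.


Machine loads:
  Machine 1: 4 + 8 = 12
  Machine 2: 1 + 4 = 5
  Machine 3: 9 + 1 = 10
Max machine load = 12
Job totals:
  Job 1: 14
  Job 2: 13
Max job total = 14
Lower bound = max(12, 14) = 14

14


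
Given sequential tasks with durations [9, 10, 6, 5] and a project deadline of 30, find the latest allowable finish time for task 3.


LF(activity 3) = deadline - sum of successor durations
Successors: activities 4 through 4 with durations [5]
Sum of successor durations = 5
LF = 30 - 5 = 25

25


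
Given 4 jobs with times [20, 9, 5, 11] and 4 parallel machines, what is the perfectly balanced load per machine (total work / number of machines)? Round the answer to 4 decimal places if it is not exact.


Total processing time = 20 + 9 + 5 + 11 = 45
Number of machines = 4
Ideal balanced load = 45 / 4 = 11.25

11.25


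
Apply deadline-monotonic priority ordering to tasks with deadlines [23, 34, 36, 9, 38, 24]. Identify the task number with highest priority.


Sort tasks by relative deadline (ascending):
  Task 4: deadline = 9
  Task 1: deadline = 23
  Task 6: deadline = 24
  Task 2: deadline = 34
  Task 3: deadline = 36
  Task 5: deadline = 38
Priority order (highest first): [4, 1, 6, 2, 3, 5]
Highest priority task = 4

4


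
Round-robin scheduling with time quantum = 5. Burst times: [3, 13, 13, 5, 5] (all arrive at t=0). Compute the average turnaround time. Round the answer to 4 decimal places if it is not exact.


Time quantum = 5
Execution trace:
  J1 runs 3 units, time = 3
  J2 runs 5 units, time = 8
  J3 runs 5 units, time = 13
  J4 runs 5 units, time = 18
  J5 runs 5 units, time = 23
  J2 runs 5 units, time = 28
  J3 runs 5 units, time = 33
  J2 runs 3 units, time = 36
  J3 runs 3 units, time = 39
Finish times: [3, 36, 39, 18, 23]
Average turnaround = 119/5 = 23.8

23.8


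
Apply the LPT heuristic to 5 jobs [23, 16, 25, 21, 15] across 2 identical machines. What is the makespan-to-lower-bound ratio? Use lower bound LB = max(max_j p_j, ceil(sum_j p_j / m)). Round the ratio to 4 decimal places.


LPT order: [25, 23, 21, 16, 15]
Machine loads after assignment: [56, 44]
LPT makespan = 56
Lower bound = max(max_job, ceil(total/2)) = max(25, 50) = 50
Ratio = 56 / 50 = 1.12

1.12


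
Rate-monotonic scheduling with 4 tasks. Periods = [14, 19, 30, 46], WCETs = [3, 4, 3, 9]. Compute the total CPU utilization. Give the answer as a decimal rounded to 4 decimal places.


Compute individual utilizations (exact fractions):
  Task 1: C/T = 3/14 (approx. 0.2143)
  Task 2: C/T = 4/19 (approx. 0.2105)
  Task 3: C/T = 3/30 = 1/10 (approx. 0.1)
  Task 4: C/T = 9/46 (approx. 0.1957)
Total utilization U = 3/14 + 4/19 + 1/10 + 9/46 = 22039/30590
Rounded to 4 decimal places: U = 0.7205
RM (Liu & Layland) bound for 4 tasks = 0.756828; compare with U = 22039/30590 (approx. 0.720464)
U <= bound, so schedulable by RM sufficient condition.

0.7205


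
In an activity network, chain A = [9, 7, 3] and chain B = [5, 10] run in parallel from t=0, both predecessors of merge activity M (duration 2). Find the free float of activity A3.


ES(A3) = sum of predecessors on chain A = 16
EF(A3) = ES + duration = 16 + 3 = 19
Successor of A3 is M. ES(M) = max(sum(A), sum(B)) = max(19, 15) = 19
Free float = ES(successor) - EF(current) = 19 - 19 = 0

0


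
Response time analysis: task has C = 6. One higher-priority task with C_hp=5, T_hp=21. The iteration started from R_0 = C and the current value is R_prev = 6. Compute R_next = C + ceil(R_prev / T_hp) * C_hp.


R_next = C + ceil(R_prev / T_hp) * C_hp
ceil(6 / 21) = ceil(0.2857) = 1
Interference = 1 * 5 = 5
R_next = 6 + 5 = 11

11


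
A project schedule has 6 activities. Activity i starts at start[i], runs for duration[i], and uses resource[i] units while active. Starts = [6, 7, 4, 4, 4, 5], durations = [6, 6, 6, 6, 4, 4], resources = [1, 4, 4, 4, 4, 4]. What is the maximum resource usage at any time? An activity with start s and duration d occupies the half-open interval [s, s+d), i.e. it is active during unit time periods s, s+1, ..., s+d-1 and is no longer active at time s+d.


Each activity i is active on [start_i, start_i + duration_i).
Compute total resource usage per time slot:
  t=0: active resources = [], total = 0
  t=1: active resources = [], total = 0
  t=2: active resources = [], total = 0
  t=3: active resources = [], total = 0
  t=4: active resources = [4, 4, 4], total = 12
  t=5: active resources = [4, 4, 4, 4], total = 16
  t=6: active resources = [1, 4, 4, 4, 4], total = 17
  t=7: active resources = [1, 4, 4, 4, 4, 4], total = 21
  t=8: active resources = [1, 4, 4, 4, 4], total = 17
  t=9: active resources = [1, 4, 4, 4], total = 13
  t=10: active resources = [1, 4], total = 5
  t=11: active resources = [1, 4], total = 5
  t=12: active resources = [4], total = 4
Peak resource demand = 21

21


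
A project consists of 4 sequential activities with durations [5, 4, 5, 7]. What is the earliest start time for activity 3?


Activity 3 starts after activities 1 through 2 complete.
Predecessor durations: [5, 4]
ES = 5 + 4 = 9

9


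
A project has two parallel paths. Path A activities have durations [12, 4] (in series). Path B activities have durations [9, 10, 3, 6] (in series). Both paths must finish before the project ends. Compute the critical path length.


Path A total = 12 + 4 = 16
Path B total = 9 + 10 + 3 + 6 = 28
Critical path = longest path = max(16, 28) = 28

28


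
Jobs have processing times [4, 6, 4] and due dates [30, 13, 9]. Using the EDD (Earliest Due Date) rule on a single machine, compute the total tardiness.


Sort by due date (EDD order): [(4, 9), (6, 13), (4, 30)]
Compute completion times and tardiness:
  Job 1: p=4, d=9, C=4, tardiness=max(0,4-9)=0
  Job 2: p=6, d=13, C=10, tardiness=max(0,10-13)=0
  Job 3: p=4, d=30, C=14, tardiness=max(0,14-30)=0
Total tardiness = 0

0


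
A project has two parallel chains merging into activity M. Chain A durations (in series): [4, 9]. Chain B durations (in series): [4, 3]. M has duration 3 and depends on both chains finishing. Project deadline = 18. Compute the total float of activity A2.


Forward pass: ES(A2) = sum of predecessors on chain A = 4
EF = ES + duration = 4 + 9 = 13
Backward pass: LF(M) = deadline = 18; LS(M) = 18 - 3 = 15
LF(A2) = LS(M) - sum(successors on chain A) = 15 - 0 = 15
LS = LF - duration = 15 - 9 = 6
Total float = LS - ES = 6 - 4 = 2

2


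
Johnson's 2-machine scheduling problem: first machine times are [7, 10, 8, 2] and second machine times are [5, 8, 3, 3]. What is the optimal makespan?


Apply Johnson's rule:
  Group 1 (a <= b): [(4, 2, 3)]
  Group 2 (a > b): [(2, 10, 8), (1, 7, 5), (3, 8, 3)]
Optimal job order: [4, 2, 1, 3]
Schedule:
  Job 4: M1 done at 2, M2 done at 5
  Job 2: M1 done at 12, M2 done at 20
  Job 1: M1 done at 19, M2 done at 25
  Job 3: M1 done at 27, M2 done at 30
Makespan = 30

30


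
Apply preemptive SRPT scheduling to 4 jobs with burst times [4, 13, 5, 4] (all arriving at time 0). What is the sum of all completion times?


Since all jobs arrive at t=0, SRPT equals SPT ordering.
SPT order: [4, 4, 5, 13]
Completion times:
  Job 1: p=4, C=4
  Job 2: p=4, C=8
  Job 3: p=5, C=13
  Job 4: p=13, C=26
Total completion time = 4 + 8 + 13 + 26 = 51

51


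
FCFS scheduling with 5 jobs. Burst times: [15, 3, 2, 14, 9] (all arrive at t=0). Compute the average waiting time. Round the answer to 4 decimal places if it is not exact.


FCFS order (as given): [15, 3, 2, 14, 9]
Waiting times:
  Job 1: wait = 0
  Job 2: wait = 15
  Job 3: wait = 18
  Job 4: wait = 20
  Job 5: wait = 34
Sum of waiting times = 87
Average waiting time = 87/5 = 17.4

17.4


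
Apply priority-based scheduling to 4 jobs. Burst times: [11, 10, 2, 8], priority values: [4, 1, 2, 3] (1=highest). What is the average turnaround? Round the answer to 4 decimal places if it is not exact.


Sort by priority (ascending = highest first):
Order: [(1, 10), (2, 2), (3, 8), (4, 11)]
Completion times:
  Priority 1, burst=10, C=10
  Priority 2, burst=2, C=12
  Priority 3, burst=8, C=20
  Priority 4, burst=11, C=31
Average turnaround = 73/4 = 18.25

18.25


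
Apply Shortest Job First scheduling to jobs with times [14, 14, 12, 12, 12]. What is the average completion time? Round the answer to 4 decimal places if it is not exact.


SJF order (ascending): [12, 12, 12, 14, 14]
Completion times:
  Job 1: burst=12, C=12
  Job 2: burst=12, C=24
  Job 3: burst=12, C=36
  Job 4: burst=14, C=50
  Job 5: burst=14, C=64
Average completion = 186/5 = 37.2

37.2


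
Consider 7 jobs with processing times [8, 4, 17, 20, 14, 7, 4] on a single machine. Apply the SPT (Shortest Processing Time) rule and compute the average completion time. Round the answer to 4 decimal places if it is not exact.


Sort jobs by processing time (SPT order): [4, 4, 7, 8, 14, 17, 20]
Compute completion times sequentially:
  Job 1: processing = 4, completes at 4
  Job 2: processing = 4, completes at 8
  Job 3: processing = 7, completes at 15
  Job 4: processing = 8, completes at 23
  Job 5: processing = 14, completes at 37
  Job 6: processing = 17, completes at 54
  Job 7: processing = 20, completes at 74
Sum of completion times = 215
Average completion time = 215/7 = 30.7143

30.7143


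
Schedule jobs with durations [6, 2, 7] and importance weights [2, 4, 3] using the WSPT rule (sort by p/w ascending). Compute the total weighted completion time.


Compute p/w ratios and sort ascending (WSPT): [(2, 4), (7, 3), (6, 2)]
Compute weighted completion times:
  Job (p=2,w=4): C=2, w*C=4*2=8
  Job (p=7,w=3): C=9, w*C=3*9=27
  Job (p=6,w=2): C=15, w*C=2*15=30
Total weighted completion time = 65

65


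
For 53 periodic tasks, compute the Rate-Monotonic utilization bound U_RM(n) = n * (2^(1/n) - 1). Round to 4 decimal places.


Compute 2^(1/53) = 1.0131641430
Subtract 1: 1.0131641430 - 1 = 0.0131641430
Multiply by n: 53 * 0.0131641430 = 0.6976995790
Round to 4 dp: 0.6977

0.6977


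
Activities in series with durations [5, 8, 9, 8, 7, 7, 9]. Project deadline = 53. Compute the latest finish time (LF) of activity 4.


LF(activity 4) = deadline - sum of successor durations
Successors: activities 5 through 7 with durations [7, 7, 9]
Sum of successor durations = 23
LF = 53 - 23 = 30

30


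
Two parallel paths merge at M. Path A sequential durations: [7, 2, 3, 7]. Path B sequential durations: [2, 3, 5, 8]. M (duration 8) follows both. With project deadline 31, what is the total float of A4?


Forward pass: ES(A4) = sum of predecessors on chain A = 12
EF = ES + duration = 12 + 7 = 19
Backward pass: LF(M) = deadline = 31; LS(M) = 31 - 8 = 23
LF(A4) = LS(M) - sum(successors on chain A) = 23 - 0 = 23
LS = LF - duration = 23 - 7 = 16
Total float = LS - ES = 16 - 12 = 4

4


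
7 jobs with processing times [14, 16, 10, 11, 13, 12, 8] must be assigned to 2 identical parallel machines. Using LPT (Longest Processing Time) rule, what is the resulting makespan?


Sort jobs in decreasing order (LPT): [16, 14, 13, 12, 11, 10, 8]
Assign each job to the least loaded machine:
  Machine 1: jobs [16, 12, 10, 8], load = 46
  Machine 2: jobs [14, 13, 11], load = 38
Makespan = max load = 46

46


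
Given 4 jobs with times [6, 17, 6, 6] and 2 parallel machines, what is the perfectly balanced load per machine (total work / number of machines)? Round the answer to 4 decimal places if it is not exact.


Total processing time = 6 + 17 + 6 + 6 = 35
Number of machines = 2
Ideal balanced load = 35 / 2 = 17.5

17.5


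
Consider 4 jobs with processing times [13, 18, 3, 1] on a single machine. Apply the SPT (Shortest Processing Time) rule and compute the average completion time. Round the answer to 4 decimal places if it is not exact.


Sort jobs by processing time (SPT order): [1, 3, 13, 18]
Compute completion times sequentially:
  Job 1: processing = 1, completes at 1
  Job 2: processing = 3, completes at 4
  Job 3: processing = 13, completes at 17
  Job 4: processing = 18, completes at 35
Sum of completion times = 57
Average completion time = 57/4 = 14.25

14.25


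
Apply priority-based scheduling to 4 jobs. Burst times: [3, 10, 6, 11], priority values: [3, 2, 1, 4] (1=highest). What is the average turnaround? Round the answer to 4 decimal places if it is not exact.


Sort by priority (ascending = highest first):
Order: [(1, 6), (2, 10), (3, 3), (4, 11)]
Completion times:
  Priority 1, burst=6, C=6
  Priority 2, burst=10, C=16
  Priority 3, burst=3, C=19
  Priority 4, burst=11, C=30
Average turnaround = 71/4 = 17.75

17.75


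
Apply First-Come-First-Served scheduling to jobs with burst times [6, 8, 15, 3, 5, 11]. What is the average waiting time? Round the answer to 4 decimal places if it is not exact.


FCFS order (as given): [6, 8, 15, 3, 5, 11]
Waiting times:
  Job 1: wait = 0
  Job 2: wait = 6
  Job 3: wait = 14
  Job 4: wait = 29
  Job 5: wait = 32
  Job 6: wait = 37
Sum of waiting times = 118
Average waiting time = 118/6 = 19.6667

19.6667


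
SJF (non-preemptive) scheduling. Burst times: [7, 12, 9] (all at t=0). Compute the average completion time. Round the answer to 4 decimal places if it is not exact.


SJF order (ascending): [7, 9, 12]
Completion times:
  Job 1: burst=7, C=7
  Job 2: burst=9, C=16
  Job 3: burst=12, C=28
Average completion = 51/3 = 17.0

17.0


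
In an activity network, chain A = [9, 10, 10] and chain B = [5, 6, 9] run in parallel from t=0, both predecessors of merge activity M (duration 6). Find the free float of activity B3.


ES(B3) = sum of predecessors on chain B = 11
EF(B3) = ES + duration = 11 + 9 = 20
Successor of B3 is M. ES(M) = max(sum(A), sum(B)) = max(29, 20) = 29
Free float = ES(successor) - EF(current) = 29 - 20 = 9

9


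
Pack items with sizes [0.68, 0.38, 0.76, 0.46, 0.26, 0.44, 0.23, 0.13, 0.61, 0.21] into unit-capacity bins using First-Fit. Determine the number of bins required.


Place items sequentially using First-Fit:
  Item 0.68 -> new Bin 1
  Item 0.38 -> new Bin 2
  Item 0.76 -> new Bin 3
  Item 0.46 -> Bin 2 (now 0.84)
  Item 0.26 -> Bin 1 (now 0.94)
  Item 0.44 -> new Bin 4
  Item 0.23 -> Bin 3 (now 0.99)
  Item 0.13 -> Bin 2 (now 0.97)
  Item 0.61 -> new Bin 5
  Item 0.21 -> Bin 4 (now 0.65)
Total bins used = 5

5


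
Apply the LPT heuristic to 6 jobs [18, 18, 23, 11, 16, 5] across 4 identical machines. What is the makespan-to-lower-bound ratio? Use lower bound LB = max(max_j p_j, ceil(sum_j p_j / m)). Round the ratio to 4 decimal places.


LPT order: [23, 18, 18, 16, 11, 5]
Machine loads after assignment: [23, 23, 18, 27]
LPT makespan = 27
Lower bound = max(max_job, ceil(total/4)) = max(23, 23) = 23
Ratio = 27 / 23 = 1.1739

1.1739


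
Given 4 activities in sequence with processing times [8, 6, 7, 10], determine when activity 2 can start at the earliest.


Activity 2 starts after activities 1 through 1 complete.
Predecessor durations: [8]
ES = 8 = 8

8


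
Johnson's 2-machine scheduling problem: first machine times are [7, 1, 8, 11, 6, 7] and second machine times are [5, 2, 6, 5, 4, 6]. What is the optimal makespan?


Apply Johnson's rule:
  Group 1 (a <= b): [(2, 1, 2)]
  Group 2 (a > b): [(3, 8, 6), (6, 7, 6), (1, 7, 5), (4, 11, 5), (5, 6, 4)]
Optimal job order: [2, 3, 6, 1, 4, 5]
Schedule:
  Job 2: M1 done at 1, M2 done at 3
  Job 3: M1 done at 9, M2 done at 15
  Job 6: M1 done at 16, M2 done at 22
  Job 1: M1 done at 23, M2 done at 28
  Job 4: M1 done at 34, M2 done at 39
  Job 5: M1 done at 40, M2 done at 44
Makespan = 44

44


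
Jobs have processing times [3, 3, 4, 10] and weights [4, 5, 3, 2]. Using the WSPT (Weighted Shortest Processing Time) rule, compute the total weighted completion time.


Compute p/w ratios and sort ascending (WSPT): [(3, 5), (3, 4), (4, 3), (10, 2)]
Compute weighted completion times:
  Job (p=3,w=5): C=3, w*C=5*3=15
  Job (p=3,w=4): C=6, w*C=4*6=24
  Job (p=4,w=3): C=10, w*C=3*10=30
  Job (p=10,w=2): C=20, w*C=2*20=40
Total weighted completion time = 109

109


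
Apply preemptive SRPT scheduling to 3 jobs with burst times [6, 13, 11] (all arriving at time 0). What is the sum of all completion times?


Since all jobs arrive at t=0, SRPT equals SPT ordering.
SPT order: [6, 11, 13]
Completion times:
  Job 1: p=6, C=6
  Job 2: p=11, C=17
  Job 3: p=13, C=30
Total completion time = 6 + 17 + 30 = 53

53


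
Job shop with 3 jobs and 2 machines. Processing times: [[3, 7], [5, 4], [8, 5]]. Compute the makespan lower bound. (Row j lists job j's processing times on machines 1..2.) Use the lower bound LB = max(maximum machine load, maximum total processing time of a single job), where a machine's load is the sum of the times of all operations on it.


Machine loads:
  Machine 1: 3 + 5 + 8 = 16
  Machine 2: 7 + 4 + 5 = 16
Max machine load = 16
Job totals:
  Job 1: 10
  Job 2: 9
  Job 3: 13
Max job total = 13
Lower bound = max(16, 13) = 16

16


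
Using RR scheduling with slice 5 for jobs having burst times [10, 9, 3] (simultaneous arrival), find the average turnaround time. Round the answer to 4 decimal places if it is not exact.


Time quantum = 5
Execution trace:
  J1 runs 5 units, time = 5
  J2 runs 5 units, time = 10
  J3 runs 3 units, time = 13
  J1 runs 5 units, time = 18
  J2 runs 4 units, time = 22
Finish times: [18, 22, 13]
Average turnaround = 53/3 = 17.6667

17.6667


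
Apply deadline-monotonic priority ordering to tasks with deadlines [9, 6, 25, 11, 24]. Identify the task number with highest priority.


Sort tasks by relative deadline (ascending):
  Task 2: deadline = 6
  Task 1: deadline = 9
  Task 4: deadline = 11
  Task 5: deadline = 24
  Task 3: deadline = 25
Priority order (highest first): [2, 1, 4, 5, 3]
Highest priority task = 2

2


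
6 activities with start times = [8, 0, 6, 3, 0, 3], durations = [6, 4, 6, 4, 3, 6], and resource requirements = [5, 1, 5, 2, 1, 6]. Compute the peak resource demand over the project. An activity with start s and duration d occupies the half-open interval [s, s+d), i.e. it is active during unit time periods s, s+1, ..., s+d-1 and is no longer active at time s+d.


Each activity i is active on [start_i, start_i + duration_i).
Compute total resource usage per time slot:
  t=0: active resources = [1, 1], total = 2
  t=1: active resources = [1, 1], total = 2
  t=2: active resources = [1, 1], total = 2
  t=3: active resources = [1, 2, 6], total = 9
  t=4: active resources = [2, 6], total = 8
  t=5: active resources = [2, 6], total = 8
  t=6: active resources = [5, 2, 6], total = 13
  t=7: active resources = [5, 6], total = 11
  t=8: active resources = [5, 5, 6], total = 16
  t=9: active resources = [5, 5], total = 10
  t=10: active resources = [5, 5], total = 10
  t=11: active resources = [5, 5], total = 10
  t=12: active resources = [5], total = 5
  t=13: active resources = [5], total = 5
Peak resource demand = 16

16


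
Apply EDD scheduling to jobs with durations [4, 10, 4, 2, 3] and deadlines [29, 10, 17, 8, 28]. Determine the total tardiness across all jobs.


Sort by due date (EDD order): [(2, 8), (10, 10), (4, 17), (3, 28), (4, 29)]
Compute completion times and tardiness:
  Job 1: p=2, d=8, C=2, tardiness=max(0,2-8)=0
  Job 2: p=10, d=10, C=12, tardiness=max(0,12-10)=2
  Job 3: p=4, d=17, C=16, tardiness=max(0,16-17)=0
  Job 4: p=3, d=28, C=19, tardiness=max(0,19-28)=0
  Job 5: p=4, d=29, C=23, tardiness=max(0,23-29)=0
Total tardiness = 2

2


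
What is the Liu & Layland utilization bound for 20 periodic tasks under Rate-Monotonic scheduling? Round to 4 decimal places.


Compute 2^(1/20) = 1.0352649238
Subtract 1: 1.0352649238 - 1 = 0.0352649238
Multiply by n: 20 * 0.0352649238 = 0.7052984760
Round to 4 dp: 0.7053

0.7053


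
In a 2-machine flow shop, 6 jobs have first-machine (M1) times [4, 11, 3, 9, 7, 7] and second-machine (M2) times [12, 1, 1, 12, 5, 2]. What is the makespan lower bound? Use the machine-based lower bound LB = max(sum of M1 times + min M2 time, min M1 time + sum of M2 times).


LB1 = sum(M1 times) + min(M2 times) = 41 + 1 = 42
LB2 = min(M1 times) + sum(M2 times) = 3 + 33 = 36
Lower bound = max(LB1, LB2) = max(42, 36) = 42

42


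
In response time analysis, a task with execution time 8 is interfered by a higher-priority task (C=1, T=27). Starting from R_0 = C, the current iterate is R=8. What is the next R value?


R_next = C + ceil(R_prev / T_hp) * C_hp
ceil(8 / 27) = ceil(0.2963) = 1
Interference = 1 * 1 = 1
R_next = 8 + 1 = 9

9


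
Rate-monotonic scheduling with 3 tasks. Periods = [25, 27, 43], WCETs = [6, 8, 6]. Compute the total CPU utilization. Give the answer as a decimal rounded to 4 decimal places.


Compute individual utilizations (exact fractions):
  Task 1: C/T = 6/25 (approx. 0.24)
  Task 2: C/T = 8/27 (approx. 0.2963)
  Task 3: C/T = 6/43 (approx. 0.1395)
Total utilization U = 6/25 + 8/27 + 6/43 = 19616/29025
Rounded to 4 decimal places: U = 0.6758
RM (Liu & Layland) bound for 3 tasks = 0.779763; compare with U = 19616/29025 (approx. 0.675831)
U <= bound, so schedulable by RM sufficient condition.

0.6758


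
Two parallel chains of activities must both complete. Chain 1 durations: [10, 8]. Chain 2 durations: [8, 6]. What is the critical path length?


Path A total = 10 + 8 = 18
Path B total = 8 + 6 = 14
Critical path = longest path = max(18, 14) = 18

18


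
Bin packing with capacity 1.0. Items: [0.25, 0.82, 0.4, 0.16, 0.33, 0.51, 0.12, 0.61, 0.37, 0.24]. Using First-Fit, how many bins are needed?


Place items sequentially using First-Fit:
  Item 0.25 -> new Bin 1
  Item 0.82 -> new Bin 2
  Item 0.4 -> Bin 1 (now 0.65)
  Item 0.16 -> Bin 1 (now 0.81)
  Item 0.33 -> new Bin 3
  Item 0.51 -> Bin 3 (now 0.84)
  Item 0.12 -> Bin 1 (now 0.93)
  Item 0.61 -> new Bin 4
  Item 0.37 -> Bin 4 (now 0.98)
  Item 0.24 -> new Bin 5
Total bins used = 5

5
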